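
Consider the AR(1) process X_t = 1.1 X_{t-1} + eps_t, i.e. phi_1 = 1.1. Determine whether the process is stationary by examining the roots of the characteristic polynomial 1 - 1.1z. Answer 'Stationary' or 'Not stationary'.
\text{Not stationary}

The AR(p) characteristic polynomial is P(z) = 1 - 1.1z.
Stationarity requires all roots to lie outside the unit circle, i.e. |z| > 1 for every root.
This is linear in z: 1 + (-1.1) z = 0  =>  z = -1/(-1.1) = 0.909091,  |z| = 0.909091.
Moduli of all roots: 0.9091.
All moduli strictly greater than 1? No.
Verdict: Not stationary.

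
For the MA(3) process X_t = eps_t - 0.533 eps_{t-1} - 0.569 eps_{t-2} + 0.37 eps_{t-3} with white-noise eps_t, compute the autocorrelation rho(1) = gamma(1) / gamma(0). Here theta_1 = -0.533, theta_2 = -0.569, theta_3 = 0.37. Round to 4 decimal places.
\rho(1) = -0.2523

For an MA(q) process with theta_0 = 1, the autocovariance is
  gamma(k) = sigma^2 * sum_{i=0..q-k} theta_i * theta_{i+k},
and rho(k) = gamma(k) / gamma(0). Sigma^2 cancels.
  numerator   = (1)*(-0.533) + (-0.533)*(-0.569) + (-0.569)*(0.37) = -0.440253.
  denominator = (1)^2 + (-0.533)^2 + (-0.569)^2 + (0.37)^2 = 1.74475.
  rho(1) = -0.440253 / 1.74475 = -0.2523.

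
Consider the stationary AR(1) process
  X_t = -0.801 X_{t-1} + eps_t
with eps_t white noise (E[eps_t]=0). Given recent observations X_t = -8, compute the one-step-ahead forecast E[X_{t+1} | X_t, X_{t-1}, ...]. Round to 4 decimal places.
E[X_{t+1} \mid \mathcal F_t] = 6.4080

For an AR(p) model X_t = c + sum_i phi_i X_{t-i} + eps_t, the
one-step-ahead conditional mean is
  E[X_{t+1} | X_t, ...] = c + sum_i phi_i X_{t+1-i}.
Substitute known values:
  E[X_{t+1} | ...] = (-0.801) * (-8)
                   = 6.4080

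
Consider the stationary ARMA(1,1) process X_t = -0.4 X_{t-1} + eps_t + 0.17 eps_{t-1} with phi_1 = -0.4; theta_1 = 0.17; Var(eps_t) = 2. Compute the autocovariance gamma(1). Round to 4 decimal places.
\gamma(1) = -0.5104

Multiply the model equation by X_{t-k} and take expectations. With theta_0 = psi_0 = 1 and psi_j the MA(infinity) weights, this gives
  gamma(k) - sum_i phi_i gamma(k-i) = c_k,
  c_k = sigma^2 * sum_{j=k..q} theta_j psi_{j-k}   (c_k = 0 for k > q),
using gamma(-m) = gamma(m).
psi-weights needed (psi_j = theta_j + sum_i phi_i psi_{j-i}):
  psi_1 = theta_1 + phi_1 = 0.17 + (-0.4) = -0.23
Right-hand sides:
  c_0 = sigma^2 (1 + theta_1 psi_1) = 2 * (1 + (0.17)(-0.23)) = 2 * 0.9609 = 1.9218
  c_1 = sigma^2 theta_1 = 2 * (0.17) = 0.34
  c_2 = 0
Equations for k = 0 and k = 1 (AR order 1):
  gamma(0) = phi_1 gamma(1) + c_0
  gamma(1) = phi_1 gamma(0) + c_1
Substituting the second into the first: gamma(0) (1 - phi_1^2) = c_0 + phi_1 c_1, so
  gamma(0) = (c_0 + phi_1 c_1) / (1 - phi_1^2) = (1.9218 + (-0.4)(0.34)) / (1 - (-0.4)^2) = 1.7858 / 0.84 = 2.125952.
  gamma(1) = phi_1 gamma(0) + c_1 = (-0.4)(2.125952) + (0.34) = -0.510381.
Therefore gamma(1) = -0.5104 (to 4 decimal places).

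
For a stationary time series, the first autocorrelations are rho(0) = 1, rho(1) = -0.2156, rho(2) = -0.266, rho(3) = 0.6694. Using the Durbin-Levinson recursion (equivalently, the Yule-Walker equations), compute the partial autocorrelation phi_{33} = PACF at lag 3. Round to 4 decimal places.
\phi_{33} = 0.6140

The PACF at lag k is phi_{kk}, the last component of the solution
to the Yule-Walker system G_k phi = r_k where
  (G_k)_{ij} = rho(|i - j|), (r_k)_i = rho(i), i,j = 1..k.
Equivalently, Durbin-Levinson gives phi_{kk} iteratively:
  phi_{11} = rho(1)
  phi_{kk} = [rho(k) - sum_{j=1..k-1} phi_{k-1,j} rho(k-j)]
            / [1 - sum_{j=1..k-1} phi_{k-1,j} rho(j)],
  phi_{k,j} = phi_{k-1,j} - phi_{kk} phi_{k-1,k-j},  j = 1..k-1.
Step k = 1:
  phi_11 = rho(1) = -0.2156.
Step k = 2:
  phi_22 = [rho(2) - phi_11 rho(1)] / [1 - phi_11 rho(1)] = [-0.266 - (-0.2156)(-0.2156)] / [1 - (-0.2156)(-0.2156)]
         = -0.31248336 / 0.95351664 = -0.327717.
  Update: phi_21 = phi_11 - phi_22 phi_11 = -0.2156 - (-0.327717)(-0.2156) = -0.286256.
Step k = 3:
  phi_33 = [rho(3) - phi_21 rho(2) - phi_22 rho(1)] / [1 - phi_21 rho(1) - phi_22 rho(2)]
    numerator   = 0.6694 - (-0.286256)(-0.266) - (-0.327717)(-0.2156) = 0.52260025
    denominator = 1 - (-0.286256)(-0.2156) - (-0.327717)(-0.266) = 0.85111061
  phi_33 = 0.52260025 / 0.85111061 = 0.614.
Therefore phi_{33} = 0.6140.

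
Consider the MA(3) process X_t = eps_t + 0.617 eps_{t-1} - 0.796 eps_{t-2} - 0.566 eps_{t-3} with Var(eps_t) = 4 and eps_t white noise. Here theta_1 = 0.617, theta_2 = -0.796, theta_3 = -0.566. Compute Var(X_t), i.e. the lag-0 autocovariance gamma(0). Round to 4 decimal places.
\gamma(0) = 9.3386

For an MA(q) process X_t = eps_t + sum_i theta_i eps_{t-i} with
Var(eps_t) = sigma^2, the variance is
  gamma(0) = sigma^2 * (1 + sum_i theta_i^2).
  sum_i theta_i^2 = (0.617)^2 + (-0.796)^2 + (-0.566)^2 = 0.380689 + 0.633616 + 0.320356 = 1.334661.
  gamma(0) = 4 * (1 + 1.334661) = 4 * 2.334661 = 9.338644, which rounds to 9.3386.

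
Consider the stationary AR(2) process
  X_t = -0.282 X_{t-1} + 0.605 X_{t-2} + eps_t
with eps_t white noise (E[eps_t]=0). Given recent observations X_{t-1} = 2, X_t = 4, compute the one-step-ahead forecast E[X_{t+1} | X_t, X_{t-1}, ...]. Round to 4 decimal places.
E[X_{t+1} \mid \mathcal F_t] = 0.0820

For an AR(p) model X_t = c + sum_i phi_i X_{t-i} + eps_t, the
one-step-ahead conditional mean is
  E[X_{t+1} | X_t, ...] = c + sum_i phi_i X_{t+1-i}.
Substitute known values:
  E[X_{t+1} | ...] = (-0.282) * (4) + (0.605) * (2)
                   = 0.0820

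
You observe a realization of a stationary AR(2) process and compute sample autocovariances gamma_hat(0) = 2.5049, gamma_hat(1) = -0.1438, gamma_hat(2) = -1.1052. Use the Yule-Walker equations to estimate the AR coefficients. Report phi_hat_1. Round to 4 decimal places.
\hat\phi_{1} = -0.0830

The Yule-Walker equations for an AR(p) process read, in matrix form,
  Gamma_p phi = r_p,   with   (Gamma_p)_{ij} = gamma(|i - j|),
                       (r_p)_i = gamma(i),   i,j = 1..p.
Substitute the sample gammas (Toeplitz matrix and right-hand side of size 2):
  Gamma_p = [[2.5049, -0.1438], [-0.1438, 2.5049]]
  r_p     = [-0.1438, -1.1052]
Written out:
  2.5049 phi_1 - 0.1438 phi_2 = -0.1438
  -0.1438 phi_1 + 2.5049 phi_2 = -1.1052
Solve by Cramer's rule:
  det = gamma(0)^2 - gamma(1)^2 = (2.5049)^2 - (-0.1438)^2 = 6.27452401 - 0.02067844 = 6.25384557
  phi_hat_1 = [gamma(1) gamma(0) - gamma(1) gamma(2)] / det = [(-0.1438)(2.5049) - (-0.1438)(-1.1052)] / 6.25384557 = -0.51913238 / 6.25384557 = -0.083
  phi_hat_2 = [gamma(0) gamma(2) - gamma(1)^2] / det = [(2.5049)(-1.1052) - (-0.1438)^2] / 6.25384557 = -2.78909392 / 6.25384557 = -0.446
So phi_hat = [-0.0830, -0.4460].
Therefore phi_hat_1 = -0.0830.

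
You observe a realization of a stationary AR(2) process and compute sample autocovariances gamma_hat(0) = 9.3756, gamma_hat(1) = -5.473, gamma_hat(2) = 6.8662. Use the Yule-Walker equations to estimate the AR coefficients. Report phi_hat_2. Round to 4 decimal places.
\hat\phi_{2} = 0.5940

The Yule-Walker equations for an AR(p) process read, in matrix form,
  Gamma_p phi = r_p,   with   (Gamma_p)_{ij} = gamma(|i - j|),
                       (r_p)_i = gamma(i),   i,j = 1..p.
Substitute the sample gammas (Toeplitz matrix and right-hand side of size 2):
  Gamma_p = [[9.3756, -5.473], [-5.473, 9.3756]]
  r_p     = [-5.473, 6.8662]
Written out:
  9.3756 phi_1 - 5.473 phi_2 = -5.473
  -5.473 phi_1 + 9.3756 phi_2 = 6.8662
Solve by Cramer's rule:
  det = gamma(0)^2 - gamma(1)^2 = (9.3756)^2 - (-5.473)^2 = 87.90187536 - 29.953729 = 57.94814636
  phi_hat_1 = [gamma(1) gamma(0) - gamma(1) gamma(2)] / det = [(-5.473)(9.3756) - (-5.473)(6.8662)] / 57.94814636 = -13.7339462 / 57.94814636 = -0.237
  phi_hat_2 = [gamma(0) gamma(2) - gamma(1)^2] / det = [(9.3756)(6.8662) - (-5.473)^2] / 57.94814636 = 34.42101572 / 57.94814636 = 0.594
So phi_hat = [-0.2370, 0.5940].
Therefore phi_hat_2 = 0.5940.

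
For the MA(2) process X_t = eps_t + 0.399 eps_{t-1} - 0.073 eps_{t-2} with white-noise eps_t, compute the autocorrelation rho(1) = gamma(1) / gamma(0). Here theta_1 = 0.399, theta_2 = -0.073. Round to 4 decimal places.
\rho(1) = 0.3176

For an MA(q) process with theta_0 = 1, the autocovariance is
  gamma(k) = sigma^2 * sum_{i=0..q-k} theta_i * theta_{i+k},
and rho(k) = gamma(k) / gamma(0). Sigma^2 cancels.
  numerator   = (1)*(0.399) + (0.399)*(-0.073) = 0.369873.
  denominator = (1)^2 + (0.399)^2 + (-0.073)^2 = 1.16453.
  rho(1) = 0.369873 / 1.16453 = 0.3176.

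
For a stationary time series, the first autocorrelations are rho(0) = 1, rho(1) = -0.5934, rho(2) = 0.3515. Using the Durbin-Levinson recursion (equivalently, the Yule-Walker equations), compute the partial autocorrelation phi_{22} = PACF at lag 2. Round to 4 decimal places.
\phi_{22} = -0.0010

The PACF at lag k is phi_{kk}, the last component of the solution
to the Yule-Walker system G_k phi = r_k where
  (G_k)_{ij} = rho(|i - j|), (r_k)_i = rho(i), i,j = 1..k.
Equivalently, Durbin-Levinson gives phi_{kk} iteratively:
  phi_{11} = rho(1)
  phi_{kk} = [rho(k) - sum_{j=1..k-1} phi_{k-1,j} rho(k-j)]
            / [1 - sum_{j=1..k-1} phi_{k-1,j} rho(j)],
  phi_{k,j} = phi_{k-1,j} - phi_{kk} phi_{k-1,k-j},  j = 1..k-1.
Step k = 1:
  phi_11 = rho(1) = -0.5934.
Step k = 2:
  phi_22 = [rho(2) - phi_11 rho(1)] / [1 - phi_11 rho(1)] = [0.3515 - (-0.5934)(-0.5934)] / [1 - (-0.5934)(-0.5934)]
         = -0.00062356 / 0.64787644 = -0.001.
Therefore phi_{22} = -0.0010.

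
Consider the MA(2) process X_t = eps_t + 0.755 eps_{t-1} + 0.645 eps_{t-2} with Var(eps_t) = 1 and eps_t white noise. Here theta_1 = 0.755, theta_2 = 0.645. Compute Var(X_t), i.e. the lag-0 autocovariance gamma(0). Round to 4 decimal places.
\gamma(0) = 1.9861

For an MA(q) process X_t = eps_t + sum_i theta_i eps_{t-i} with
Var(eps_t) = sigma^2, the variance is
  gamma(0) = sigma^2 * (1 + sum_i theta_i^2).
  sum_i theta_i^2 = (0.755)^2 + (0.645)^2 = 0.570025 + 0.416025 = 0.98605.
  gamma(0) = 1 * (1 + 0.98605) = 1 * 1.98605 = 1.98605, which rounds to 1.9861.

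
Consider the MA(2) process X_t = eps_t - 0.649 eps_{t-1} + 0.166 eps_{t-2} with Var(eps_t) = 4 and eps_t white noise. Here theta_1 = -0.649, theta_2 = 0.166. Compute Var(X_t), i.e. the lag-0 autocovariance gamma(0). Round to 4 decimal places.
\gamma(0) = 5.7950

For an MA(q) process X_t = eps_t + sum_i theta_i eps_{t-i} with
Var(eps_t) = sigma^2, the variance is
  gamma(0) = sigma^2 * (1 + sum_i theta_i^2).
  sum_i theta_i^2 = (-0.649)^2 + (0.166)^2 = 0.421201 + 0.027556 = 0.448757.
  gamma(0) = 4 * (1 + 0.448757) = 4 * 1.448757 = 5.795028, which rounds to 5.7950.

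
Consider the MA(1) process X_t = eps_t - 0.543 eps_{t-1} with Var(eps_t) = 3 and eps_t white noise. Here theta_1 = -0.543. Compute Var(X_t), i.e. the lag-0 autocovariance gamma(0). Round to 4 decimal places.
\gamma(0) = 3.8845

For an MA(q) process X_t = eps_t + sum_i theta_i eps_{t-i} with
Var(eps_t) = sigma^2, the variance is
  gamma(0) = sigma^2 * (1 + sum_i theta_i^2).
  sum_i theta_i^2 = (-0.543)^2 = 0.294849.
  gamma(0) = 3 * (1 + 0.294849) = 3 * 1.294849 = 3.884547, which rounds to 3.8845.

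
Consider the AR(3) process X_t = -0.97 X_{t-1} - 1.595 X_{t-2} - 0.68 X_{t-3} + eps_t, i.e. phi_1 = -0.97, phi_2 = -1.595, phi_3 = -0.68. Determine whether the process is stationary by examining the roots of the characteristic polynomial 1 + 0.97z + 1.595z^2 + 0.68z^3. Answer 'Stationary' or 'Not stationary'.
\text{Not stationary}

The AR(p) characteristic polynomial is P(z) = 1 + 0.97z + 1.595z^2 + 0.68z^3.
Stationarity requires all roots to lie outside the unit circle, i.e. |z| > 1 for every root.
Degree 3: look for a simple real root z0 first, then factor out (1 - z/z0) and solve the remaining quadratic.
Testing z0 = -2: P(-2) = 1 + (0.97)(-2) + (1.595)(-2)^2 + (0.68)(-2)^3
  = 1 + (-1.94) + (6.38) + (-5.44) = 0.  So z_0 = -2 is a root, |z_0| = 2.
Divide out the factor (1 + 0.5 z) = (1 - z/z0) (since 1/z0 = -0.5):
  P(z) = (1 + 0.5 z)(1 + (0.47) z + (1.36) z^2)
  [check: z-coef 0.47 - (-0.5) = 0.97; z^2-coef 1.36 - (-0.5)(0.47) = 1.595; z^3-coef -(-0.5)(1.36) = 0.68.]
Remaining roots from the quadratic factor 1 + (0.47) z + (1.36) z^2:
  Set 1 + (0.47) z + (1.36) z^2 = 0, i.e. a z^2 + b z + c = 0 with a = 1.36, b = 0.47, c = 1.
  Discriminant D = b^2 - 4ac = (0.47)^2 - 4*(1.36)*1 = 0.2209 - (5.44) = -5.2191.
  D < 0, so the roots are the complex-conjugate pair z = (-b +/- i sqrt(-D)) / (2a) = -0.1728 +/- 0.8399i.
  For a conjugate pair |z|^2 = z * conj(z) = (product of roots) = c/a = 1/(1.36) = 0.735294, so |z| = sqrt(0.735294) = 0.8575 for both roots.
Moduli of all roots: 2.0000, 0.8575, 0.8575.
All moduli strictly greater than 1? No.
Verdict: Not stationary.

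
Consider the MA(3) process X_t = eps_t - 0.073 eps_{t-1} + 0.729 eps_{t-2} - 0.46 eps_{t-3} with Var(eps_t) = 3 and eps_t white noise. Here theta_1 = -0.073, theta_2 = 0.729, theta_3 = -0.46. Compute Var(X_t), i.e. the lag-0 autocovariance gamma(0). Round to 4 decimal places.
\gamma(0) = 5.2451

For an MA(q) process X_t = eps_t + sum_i theta_i eps_{t-i} with
Var(eps_t) = sigma^2, the variance is
  gamma(0) = sigma^2 * (1 + sum_i theta_i^2).
  sum_i theta_i^2 = (-0.073)^2 + (0.729)^2 + (-0.46)^2 = 0.005329 + 0.531441 + 0.2116 = 0.74837.
  gamma(0) = 3 * (1 + 0.74837) = 3 * 1.74837 = 5.24511, which rounds to 5.2451.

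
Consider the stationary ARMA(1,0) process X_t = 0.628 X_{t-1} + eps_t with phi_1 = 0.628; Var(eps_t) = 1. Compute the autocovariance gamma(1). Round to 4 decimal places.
\gamma(1) = 1.0370

Multiply the model equation by X_{t-k} and take expectations. With theta_0 = psi_0 = 1 and psi_j the MA(infinity) weights, this gives
  gamma(k) - sum_i phi_i gamma(k-i) = c_k,
  c_k = sigma^2 * sum_{j=k..q} theta_j psi_{j-k}   (c_k = 0 for k > q),
using gamma(-m) = gamma(m).
Pure AR (q = 0): c_0 = sigma^2 = 1, c_k = 0 for k >= 1.
Equations for k = 0 and k = 1 (AR order 1):
  gamma(0) = phi_1 gamma(1) + c_0
  gamma(1) = phi_1 gamma(0) + c_1
Substituting the second into the first: gamma(0) (1 - phi_1^2) = c_0 + phi_1 c_1, so
  gamma(0) = c_0 / (1 - phi_1^2) = 1 / (1 - (0.628)^2) = 1 / 0.605616 = 1.651211.
  gamma(1) = phi_1 gamma(0) = (0.628)(1.651211) = 1.036961.
Therefore gamma(1) = 1.0370 (to 4 decimal places).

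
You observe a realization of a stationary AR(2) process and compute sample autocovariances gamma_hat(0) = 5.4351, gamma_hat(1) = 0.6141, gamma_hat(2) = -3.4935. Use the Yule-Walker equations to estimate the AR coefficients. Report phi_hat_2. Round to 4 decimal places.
\hat\phi_{2} = -0.6640

The Yule-Walker equations for an AR(p) process read, in matrix form,
  Gamma_p phi = r_p,   with   (Gamma_p)_{ij} = gamma(|i - j|),
                       (r_p)_i = gamma(i),   i,j = 1..p.
Substitute the sample gammas (Toeplitz matrix and right-hand side of size 2):
  Gamma_p = [[5.4351, 0.6141], [0.6141, 5.4351]]
  r_p     = [0.6141, -3.4935]
Written out:
  5.4351 phi_1 + 0.6141 phi_2 = 0.6141
  0.6141 phi_1 + 5.4351 phi_2 = -3.4935
Solve by Cramer's rule:
  det = gamma(0)^2 - gamma(1)^2 = (5.4351)^2 - (0.6141)^2 = 29.54031201 - 0.37711881 = 29.1631932
  phi_hat_1 = [gamma(1) gamma(0) - gamma(1) gamma(2)] / det = [(0.6141)(5.4351) - (0.6141)(-3.4935)] / 29.1631932 = 5.48305326 / 29.1631932 = 0.188
  phi_hat_2 = [gamma(0) gamma(2) - gamma(1)^2] / det = [(5.4351)(-3.4935) - (0.6141)^2] / 29.1631932 = -19.36464066 / 29.1631932 = -0.664
So phi_hat = [0.1880, -0.6640].
Therefore phi_hat_2 = -0.6640.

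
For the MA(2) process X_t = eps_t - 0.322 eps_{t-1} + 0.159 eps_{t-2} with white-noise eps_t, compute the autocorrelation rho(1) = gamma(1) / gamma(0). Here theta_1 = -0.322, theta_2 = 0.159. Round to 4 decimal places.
\rho(1) = -0.3306

For an MA(q) process with theta_0 = 1, the autocovariance is
  gamma(k) = sigma^2 * sum_{i=0..q-k} theta_i * theta_{i+k},
and rho(k) = gamma(k) / gamma(0). Sigma^2 cancels.
  numerator   = (1)*(-0.322) + (-0.322)*(0.159) = -0.373198.
  denominator = (1)^2 + (-0.322)^2 + (0.159)^2 = 1.128965.
  rho(1) = -0.373198 / 1.128965 = -0.3306.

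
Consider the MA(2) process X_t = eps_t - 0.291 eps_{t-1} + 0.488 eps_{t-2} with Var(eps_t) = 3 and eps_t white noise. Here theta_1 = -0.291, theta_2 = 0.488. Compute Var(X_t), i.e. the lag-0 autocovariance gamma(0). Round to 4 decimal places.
\gamma(0) = 3.9685

For an MA(q) process X_t = eps_t + sum_i theta_i eps_{t-i} with
Var(eps_t) = sigma^2, the variance is
  gamma(0) = sigma^2 * (1 + sum_i theta_i^2).
  sum_i theta_i^2 = (-0.291)^2 + (0.488)^2 = 0.084681 + 0.238144 = 0.322825.
  gamma(0) = 3 * (1 + 0.322825) = 3 * 1.322825 = 3.968475, which rounds to 3.9685.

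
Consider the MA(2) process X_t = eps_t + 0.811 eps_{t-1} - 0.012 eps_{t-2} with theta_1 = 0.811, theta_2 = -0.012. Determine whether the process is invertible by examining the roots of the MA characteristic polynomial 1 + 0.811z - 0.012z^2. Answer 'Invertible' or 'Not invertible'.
\text{Invertible}

The MA(q) characteristic polynomial is P(z) = 1 + 0.811z - 0.012z^2.
Invertibility requires all roots to lie outside the unit circle, i.e. |z| > 1 for every root.
Set 1 + (0.811) z + (-0.012) z^2 = 0, i.e. a z^2 + b z + c = 0 with a = -0.012, b = 0.811, c = 1.
Discriminant D = b^2 - 4ac = (0.811)^2 - 4*(-0.012)*1 = 0.657721 - (-0.048) = 0.705721.
D >= 0, so the roots are real: z = (-b +/- sqrt(D)) / (2a) = (-0.811 +/- 0.840072) / (-0.024).
  z_1 = (-0.811 + 0.840072) / (-0.024) = -1.2113,   |z_1| = 1.2113.
  z_2 = (-0.811 - 0.840072) / (-0.024) = 68.7947,   |z_2| = 68.7947.
Moduli of all roots: 1.2113, 68.7947.
All moduli strictly greater than 1? Yes.
Verdict: Invertible.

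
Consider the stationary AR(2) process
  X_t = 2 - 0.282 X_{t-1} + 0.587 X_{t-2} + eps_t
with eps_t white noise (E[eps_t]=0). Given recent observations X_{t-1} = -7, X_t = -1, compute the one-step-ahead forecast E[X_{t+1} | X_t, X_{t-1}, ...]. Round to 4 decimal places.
E[X_{t+1} \mid \mathcal F_t] = -1.8270

For an AR(p) model X_t = c + sum_i phi_i X_{t-i} + eps_t, the
one-step-ahead conditional mean is
  E[X_{t+1} | X_t, ...] = c + sum_i phi_i X_{t+1-i}.
Substitute known values:
  E[X_{t+1} | ...] = 2 + (-0.282) * (-1) + (0.587) * (-7)
                   = -1.8270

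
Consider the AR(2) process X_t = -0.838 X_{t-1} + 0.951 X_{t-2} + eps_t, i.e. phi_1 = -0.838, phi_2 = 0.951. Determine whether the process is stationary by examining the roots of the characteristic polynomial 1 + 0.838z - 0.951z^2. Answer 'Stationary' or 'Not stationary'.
\text{Not stationary}

The AR(p) characteristic polynomial is P(z) = 1 + 0.838z - 0.951z^2.
Stationarity requires all roots to lie outside the unit circle, i.e. |z| > 1 for every root.
Set 1 + (0.838) z + (-0.951) z^2 = 0, i.e. a z^2 + b z + c = 0 with a = -0.951, b = 0.838, c = 1.
Discriminant D = b^2 - 4ac = (0.838)^2 - 4*(-0.951)*1 = 0.702244 - (-3.804) = 4.506244.
D >= 0, so the roots are real: z = (-b +/- sqrt(D)) / (2a) = (-0.838 +/- 2.122792) / (-1.902).
  z_1 = (-0.838 + 2.122792) / (-1.902) = -0.6755,   |z_1| = 0.6755.
  z_2 = (-0.838 - 2.122792) / (-1.902) = 1.5567,   |z_2| = 1.5567.
Moduli of all roots: 0.6755, 1.5567.
All moduli strictly greater than 1? No.
Verdict: Not stationary.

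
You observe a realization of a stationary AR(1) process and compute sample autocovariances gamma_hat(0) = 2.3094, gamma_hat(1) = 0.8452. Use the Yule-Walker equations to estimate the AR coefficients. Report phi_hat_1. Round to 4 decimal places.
\hat\phi_{1} = 0.3660

The Yule-Walker equations for an AR(p) process read, in matrix form,
  Gamma_p phi = r_p,   with   (Gamma_p)_{ij} = gamma(|i - j|),
                       (r_p)_i = gamma(i),   i,j = 1..p.
Substitute the sample gammas (Toeplitz matrix and right-hand side of size 1):
  Gamma_p = [[2.3094]]
  r_p     = [0.8452]
With p = 1 this is the single equation gamma(0) phi_1 = gamma(1):
  phi_hat_1 = gamma(1) / gamma(0) = 0.8452 / 2.3094 = 0.3660.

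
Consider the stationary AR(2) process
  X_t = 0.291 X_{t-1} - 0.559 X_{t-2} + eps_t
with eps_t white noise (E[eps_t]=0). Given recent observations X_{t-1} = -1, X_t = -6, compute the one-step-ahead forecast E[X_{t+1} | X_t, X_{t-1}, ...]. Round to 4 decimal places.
E[X_{t+1} \mid \mathcal F_t] = -1.1870

For an AR(p) model X_t = c + sum_i phi_i X_{t-i} + eps_t, the
one-step-ahead conditional mean is
  E[X_{t+1} | X_t, ...] = c + sum_i phi_i X_{t+1-i}.
Substitute known values:
  E[X_{t+1} | ...] = (0.291) * (-6) + (-0.559) * (-1)
                   = -1.1870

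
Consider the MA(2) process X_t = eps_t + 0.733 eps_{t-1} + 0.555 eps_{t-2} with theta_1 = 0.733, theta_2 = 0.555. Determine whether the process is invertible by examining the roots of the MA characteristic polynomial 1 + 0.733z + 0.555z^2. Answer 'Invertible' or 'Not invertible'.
\text{Invertible}

The MA(q) characteristic polynomial is P(z) = 1 + 0.733z + 0.555z^2.
Invertibility requires all roots to lie outside the unit circle, i.e. |z| > 1 for every root.
Set 1 + (0.733) z + (0.555) z^2 = 0, i.e. a z^2 + b z + c = 0 with a = 0.555, b = 0.733, c = 1.
Discriminant D = b^2 - 4ac = (0.733)^2 - 4*(0.555)*1 = 0.537289 - (2.22) = -1.682711.
D < 0, so the roots are the complex-conjugate pair z = (-b +/- i sqrt(-D)) / (2a) = -0.6604 +/- 1.1686i.
For a conjugate pair |z|^2 = z * conj(z) = (product of roots) = c/a = 1/(0.555) = 1.801802, so |z| = sqrt(1.801802) = 1.3423 for both roots.
Moduli of all roots: 1.3423, 1.3423.
All moduli strictly greater than 1? Yes.
Verdict: Invertible.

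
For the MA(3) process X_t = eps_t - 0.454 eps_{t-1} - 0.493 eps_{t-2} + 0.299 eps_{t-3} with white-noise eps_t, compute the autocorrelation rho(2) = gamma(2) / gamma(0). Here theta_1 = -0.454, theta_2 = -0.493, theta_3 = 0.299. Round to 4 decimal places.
\rho(2) = -0.4087

For an MA(q) process with theta_0 = 1, the autocovariance is
  gamma(k) = sigma^2 * sum_{i=0..q-k} theta_i * theta_{i+k},
and rho(k) = gamma(k) / gamma(0). Sigma^2 cancels.
  numerator   = (1)*(-0.493) + (-0.454)*(0.299) = -0.628746.
  denominator = (1)^2 + (-0.454)^2 + (-0.493)^2 + (0.299)^2 = 1.538566.
  rho(2) = -0.628746 / 1.538566 = -0.4087.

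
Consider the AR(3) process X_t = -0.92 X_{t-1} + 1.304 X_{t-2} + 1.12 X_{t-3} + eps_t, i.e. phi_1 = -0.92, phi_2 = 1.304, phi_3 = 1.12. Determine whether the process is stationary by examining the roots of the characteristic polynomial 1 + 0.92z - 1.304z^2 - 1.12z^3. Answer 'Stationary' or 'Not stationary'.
\text{Not stationary}

The AR(p) characteristic polynomial is P(z) = 1 + 0.92z - 1.304z^2 - 1.12z^3.
Stationarity requires all roots to lie outside the unit circle, i.e. |z| > 1 for every root.
Degree 3: look for a simple real root z0 first, then factor out (1 - z/z0) and solve the remaining quadratic.
Testing z0 = -1.25: P(-1.25) = 1 + (0.92)(-1.25) + (-1.304)(-1.25)^2 + (-1.12)(-1.25)^3
  = 1 + (-1.15) + (-2.0375) + (2.1875) = 0.  So z_0 = -1.25 is a root, |z_0| = 1.25.
Divide out the factor (1 + 0.8 z) = (1 - z/z0) (since 1/z0 = -0.8):
  P(z) = (1 + 0.8 z)(1 + (0.12) z + (-1.4) z^2)
  [check: z-coef 0.12 - (-0.8) = 0.92; z^2-coef -1.4 - (-0.8)(0.12) = -1.304; z^3-coef -(-0.8)(-1.4) = -1.12.]
Remaining roots from the quadratic factor 1 + (0.12) z + (-1.4) z^2:
  Set 1 + (0.12) z + (-1.4) z^2 = 0, i.e. a z^2 + b z + c = 0 with a = -1.4, b = 0.12, c = 1.
  Discriminant D = b^2 - 4ac = (0.12)^2 - 4*(-1.4)*1 = 0.0144 - (-5.6) = 5.6144.
  D >= 0, so the roots are real: z = (-b +/- sqrt(D)) / (2a) = (-0.12 +/- 2.369473) / (-2.8).
    z_1 = (-0.12 + 2.369473) / (-2.8) = -0.8034,   |z_1| = 0.8034.
    z_2 = (-0.12 - 2.369473) / (-2.8) = 0.8891,   |z_2| = 0.8891.
Moduli of all roots: 1.2500, 0.8034, 0.8891.
All moduli strictly greater than 1? No.
Verdict: Not stationary.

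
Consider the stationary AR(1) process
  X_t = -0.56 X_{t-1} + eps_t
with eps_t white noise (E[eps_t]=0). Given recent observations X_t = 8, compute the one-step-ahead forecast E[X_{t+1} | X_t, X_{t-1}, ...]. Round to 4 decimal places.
E[X_{t+1} \mid \mathcal F_t] = -4.4800

For an AR(p) model X_t = c + sum_i phi_i X_{t-i} + eps_t, the
one-step-ahead conditional mean is
  E[X_{t+1} | X_t, ...] = c + sum_i phi_i X_{t+1-i}.
Substitute known values:
  E[X_{t+1} | ...] = (-0.56) * (8)
                   = -4.4800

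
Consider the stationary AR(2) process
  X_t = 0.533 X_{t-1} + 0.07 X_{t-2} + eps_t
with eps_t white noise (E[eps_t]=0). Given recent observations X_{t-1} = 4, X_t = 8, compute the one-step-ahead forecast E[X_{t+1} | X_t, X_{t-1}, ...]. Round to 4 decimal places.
E[X_{t+1} \mid \mathcal F_t] = 4.5440

For an AR(p) model X_t = c + sum_i phi_i X_{t-i} + eps_t, the
one-step-ahead conditional mean is
  E[X_{t+1} | X_t, ...] = c + sum_i phi_i X_{t+1-i}.
Substitute known values:
  E[X_{t+1} | ...] = (0.533) * (8) + (0.07) * (4)
                   = 4.5440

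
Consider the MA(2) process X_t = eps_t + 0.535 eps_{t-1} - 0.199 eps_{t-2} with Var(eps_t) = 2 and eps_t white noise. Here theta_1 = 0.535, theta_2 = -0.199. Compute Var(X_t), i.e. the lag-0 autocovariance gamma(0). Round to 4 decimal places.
\gamma(0) = 2.6517

For an MA(q) process X_t = eps_t + sum_i theta_i eps_{t-i} with
Var(eps_t) = sigma^2, the variance is
  gamma(0) = sigma^2 * (1 + sum_i theta_i^2).
  sum_i theta_i^2 = (0.535)^2 + (-0.199)^2 = 0.286225 + 0.039601 = 0.325826.
  gamma(0) = 2 * (1 + 0.325826) = 2 * 1.325826 = 2.651652, which rounds to 2.6517.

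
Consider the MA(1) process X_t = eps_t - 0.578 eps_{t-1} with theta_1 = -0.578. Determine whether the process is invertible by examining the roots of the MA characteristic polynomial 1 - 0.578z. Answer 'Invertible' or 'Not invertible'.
\text{Invertible}

The MA(q) characteristic polynomial is P(z) = 1 - 0.578z.
Invertibility requires all roots to lie outside the unit circle, i.e. |z| > 1 for every root.
This is linear in z: 1 + (-0.578) z = 0  =>  z = -1/(-0.578) = 1.730104,  |z| = 1.730104.
Moduli of all roots: 1.7301.
All moduli strictly greater than 1? Yes.
Verdict: Invertible.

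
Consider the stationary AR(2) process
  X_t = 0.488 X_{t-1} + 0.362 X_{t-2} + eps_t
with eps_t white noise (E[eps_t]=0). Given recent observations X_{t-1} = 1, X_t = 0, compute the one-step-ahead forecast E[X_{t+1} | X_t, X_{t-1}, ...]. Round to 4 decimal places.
E[X_{t+1} \mid \mathcal F_t] = 0.3620

For an AR(p) model X_t = c + sum_i phi_i X_{t-i} + eps_t, the
one-step-ahead conditional mean is
  E[X_{t+1} | X_t, ...] = c + sum_i phi_i X_{t+1-i}.
Substitute known values:
  E[X_{t+1} | ...] = (0.488) * (0) + (0.362) * (1)
                   = 0.3620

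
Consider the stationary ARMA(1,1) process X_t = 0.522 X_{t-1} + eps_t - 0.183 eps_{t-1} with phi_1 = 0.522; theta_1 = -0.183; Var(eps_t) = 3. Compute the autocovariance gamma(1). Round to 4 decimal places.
\gamma(1) = 1.2644

Multiply the model equation by X_{t-k} and take expectations. With theta_0 = psi_0 = 1 and psi_j the MA(infinity) weights, this gives
  gamma(k) - sum_i phi_i gamma(k-i) = c_k,
  c_k = sigma^2 * sum_{j=k..q} theta_j psi_{j-k}   (c_k = 0 for k > q),
using gamma(-m) = gamma(m).
psi-weights needed (psi_j = theta_j + sum_i phi_i psi_{j-i}):
  psi_1 = theta_1 + phi_1 = -0.183 + (0.522) = 0.339
Right-hand sides:
  c_0 = sigma^2 (1 + theta_1 psi_1) = 3 * (1 + (-0.183)(0.339)) = 3 * 0.937963 = 2.813889
  c_1 = sigma^2 theta_1 = 3 * (-0.183) = -0.549
  c_2 = 0
Equations for k = 0 and k = 1 (AR order 1):
  gamma(0) = phi_1 gamma(1) + c_0
  gamma(1) = phi_1 gamma(0) + c_1
Substituting the second into the first: gamma(0) (1 - phi_1^2) = c_0 + phi_1 c_1, so
  gamma(0) = (c_0 + phi_1 c_1) / (1 - phi_1^2) = (2.813889 + (0.522)(-0.549)) / (1 - (0.522)^2) = 2.527311 / 0.727516 = 3.473891.
  gamma(1) = phi_1 gamma(0) + c_1 = (0.522)(3.473891) + (-0.549) = 1.264371.
Therefore gamma(1) = 1.2644 (to 4 decimal places).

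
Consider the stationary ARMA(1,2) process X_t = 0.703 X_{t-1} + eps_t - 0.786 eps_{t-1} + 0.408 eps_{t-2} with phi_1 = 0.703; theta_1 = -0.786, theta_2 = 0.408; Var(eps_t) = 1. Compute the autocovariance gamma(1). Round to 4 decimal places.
\gamma(1) = 0.0579

Multiply the model equation by X_{t-k} and take expectations. With theta_0 = psi_0 = 1 and psi_j the MA(infinity) weights, this gives
  gamma(k) - sum_i phi_i gamma(k-i) = c_k,
  c_k = sigma^2 * sum_{j=k..q} theta_j psi_{j-k}   (c_k = 0 for k > q),
using gamma(-m) = gamma(m).
psi-weights needed (psi_j = theta_j + sum_i phi_i psi_{j-i}):
  psi_1 = theta_1 + phi_1 = -0.786 + (0.703) = -0.083
  psi_2 = theta_2 + phi_1 psi_1 = 0.408 + (0.703)(-0.083) = 0.349651
Right-hand sides:
  c_0 = sigma^2 (1 + theta_1 psi_1 + theta_2 psi_2) = 1 * (1 + (-0.786)(-0.083) + (0.408)(0.349651)) = 1 * 1.207896 = 1.207896
  c_1 = sigma^2 (theta_1 + theta_2 psi_1) = 1 * (-0.786 + (0.408)(-0.083)) = -0.819864
  c_2 = sigma^2 theta_2 = 1 * (0.408) = 0.408
Equations for k = 0 and k = 1 (AR order 1):
  gamma(0) = phi_1 gamma(1) + c_0
  gamma(1) = phi_1 gamma(0) + c_1
Substituting the second into the first: gamma(0) (1 - phi_1^2) = c_0 + phi_1 c_1, so
  gamma(0) = (c_0 + phi_1 c_1) / (1 - phi_1^2) = (1.207896 + (0.703)(-0.819864)) / (1 - (0.703)^2) = 0.631531 / 0.505791 = 1.248601.
  gamma(1) = phi_1 gamma(0) + c_1 = (0.703)(1.248601) + (-0.819864) = 0.057903.
Therefore gamma(1) = 0.0579 (to 4 decimal places).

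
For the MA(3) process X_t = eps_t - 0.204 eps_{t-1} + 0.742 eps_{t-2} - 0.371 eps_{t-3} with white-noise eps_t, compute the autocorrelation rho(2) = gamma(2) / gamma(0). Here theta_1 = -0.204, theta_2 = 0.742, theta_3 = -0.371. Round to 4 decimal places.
\rho(2) = 0.4727

For an MA(q) process with theta_0 = 1, the autocovariance is
  gamma(k) = sigma^2 * sum_{i=0..q-k} theta_i * theta_{i+k},
and rho(k) = gamma(k) / gamma(0). Sigma^2 cancels.
  numerator   = (1)*(0.742) + (-0.204)*(-0.371) = 0.817684.
  denominator = (1)^2 + (-0.204)^2 + (0.742)^2 + (-0.371)^2 = 1.729821.
  rho(2) = 0.817684 / 1.729821 = 0.4727.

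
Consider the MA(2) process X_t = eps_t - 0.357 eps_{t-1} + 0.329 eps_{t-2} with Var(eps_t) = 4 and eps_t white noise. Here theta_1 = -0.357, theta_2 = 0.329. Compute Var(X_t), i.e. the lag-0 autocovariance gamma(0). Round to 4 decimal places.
\gamma(0) = 4.9428

For an MA(q) process X_t = eps_t + sum_i theta_i eps_{t-i} with
Var(eps_t) = sigma^2, the variance is
  gamma(0) = sigma^2 * (1 + sum_i theta_i^2).
  sum_i theta_i^2 = (-0.357)^2 + (0.329)^2 = 0.127449 + 0.108241 = 0.23569.
  gamma(0) = 4 * (1 + 0.23569) = 4 * 1.23569 = 4.94276, which rounds to 4.9428.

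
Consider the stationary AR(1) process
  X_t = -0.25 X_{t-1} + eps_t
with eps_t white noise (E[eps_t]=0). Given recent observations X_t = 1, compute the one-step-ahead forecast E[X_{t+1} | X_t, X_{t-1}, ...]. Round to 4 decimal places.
E[X_{t+1} \mid \mathcal F_t] = -0.2500

For an AR(p) model X_t = c + sum_i phi_i X_{t-i} + eps_t, the
one-step-ahead conditional mean is
  E[X_{t+1} | X_t, ...] = c + sum_i phi_i X_{t+1-i}.
Substitute known values:
  E[X_{t+1} | ...] = (-0.25) * (1)
                   = -0.2500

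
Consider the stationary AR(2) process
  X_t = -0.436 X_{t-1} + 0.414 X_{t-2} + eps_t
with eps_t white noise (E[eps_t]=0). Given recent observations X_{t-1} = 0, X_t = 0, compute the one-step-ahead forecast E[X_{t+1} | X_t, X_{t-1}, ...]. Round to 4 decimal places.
E[X_{t+1} \mid \mathcal F_t] = 0.0000

For an AR(p) model X_t = c + sum_i phi_i X_{t-i} + eps_t, the
one-step-ahead conditional mean is
  E[X_{t+1} | X_t, ...] = c + sum_i phi_i X_{t+1-i}.
Substitute known values:
  E[X_{t+1} | ...] = (-0.436) * (0) + (0.414) * (0)
                   = 0.0000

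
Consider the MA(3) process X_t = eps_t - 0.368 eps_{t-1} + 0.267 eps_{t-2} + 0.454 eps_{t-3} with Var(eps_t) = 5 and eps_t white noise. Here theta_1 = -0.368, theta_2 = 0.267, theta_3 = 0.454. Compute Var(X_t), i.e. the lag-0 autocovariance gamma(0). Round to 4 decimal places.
\gamma(0) = 7.0641

For an MA(q) process X_t = eps_t + sum_i theta_i eps_{t-i} with
Var(eps_t) = sigma^2, the variance is
  gamma(0) = sigma^2 * (1 + sum_i theta_i^2).
  sum_i theta_i^2 = (-0.368)^2 + (0.267)^2 + (0.454)^2 = 0.135424 + 0.071289 + 0.206116 = 0.412829.
  gamma(0) = 5 * (1 + 0.412829) = 5 * 1.412829 = 7.064145, which rounds to 7.0641.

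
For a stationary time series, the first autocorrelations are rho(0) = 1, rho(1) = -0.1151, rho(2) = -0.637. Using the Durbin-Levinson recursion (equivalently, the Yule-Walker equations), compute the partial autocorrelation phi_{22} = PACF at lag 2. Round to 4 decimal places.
\phi_{22} = -0.6590

The PACF at lag k is phi_{kk}, the last component of the solution
to the Yule-Walker system G_k phi = r_k where
  (G_k)_{ij} = rho(|i - j|), (r_k)_i = rho(i), i,j = 1..k.
Equivalently, Durbin-Levinson gives phi_{kk} iteratively:
  phi_{11} = rho(1)
  phi_{kk} = [rho(k) - sum_{j=1..k-1} phi_{k-1,j} rho(k-j)]
            / [1 - sum_{j=1..k-1} phi_{k-1,j} rho(j)],
  phi_{k,j} = phi_{k-1,j} - phi_{kk} phi_{k-1,k-j},  j = 1..k-1.
Step k = 1:
  phi_11 = rho(1) = -0.1151.
Step k = 2:
  phi_22 = [rho(2) - phi_11 rho(1)] / [1 - phi_11 rho(1)] = [-0.637 - (-0.1151)(-0.1151)] / [1 - (-0.1151)(-0.1151)]
         = -0.65024801 / 0.98675199 = -0.659.
Therefore phi_{22} = -0.6590.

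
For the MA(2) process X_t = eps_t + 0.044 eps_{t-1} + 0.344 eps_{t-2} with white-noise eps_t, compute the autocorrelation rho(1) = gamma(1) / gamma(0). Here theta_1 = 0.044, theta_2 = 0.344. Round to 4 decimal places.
\rho(1) = 0.0528

For an MA(q) process with theta_0 = 1, the autocovariance is
  gamma(k) = sigma^2 * sum_{i=0..q-k} theta_i * theta_{i+k},
and rho(k) = gamma(k) / gamma(0). Sigma^2 cancels.
  numerator   = (1)*(0.044) + (0.044)*(0.344) = 0.059136.
  denominator = (1)^2 + (0.044)^2 + (0.344)^2 = 1.120272.
  rho(1) = 0.059136 / 1.120272 = 0.0528.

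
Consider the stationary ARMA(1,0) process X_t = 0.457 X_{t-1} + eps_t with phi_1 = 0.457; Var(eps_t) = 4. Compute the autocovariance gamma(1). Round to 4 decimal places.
\gamma(1) = 2.3106

Multiply the model equation by X_{t-k} and take expectations. With theta_0 = psi_0 = 1 and psi_j the MA(infinity) weights, this gives
  gamma(k) - sum_i phi_i gamma(k-i) = c_k,
  c_k = sigma^2 * sum_{j=k..q} theta_j psi_{j-k}   (c_k = 0 for k > q),
using gamma(-m) = gamma(m).
Pure AR (q = 0): c_0 = sigma^2 = 4, c_k = 0 for k >= 1.
Equations for k = 0 and k = 1 (AR order 1):
  gamma(0) = phi_1 gamma(1) + c_0
  gamma(1) = phi_1 gamma(0) + c_1
Substituting the second into the first: gamma(0) (1 - phi_1^2) = c_0 + phi_1 c_1, so
  gamma(0) = c_0 / (1 - phi_1^2) = 4 / (1 - (0.457)^2) = 4 / 0.791151 = 5.055925.
  gamma(1) = phi_1 gamma(0) = (0.457)(5.055925) = 2.310558.
Therefore gamma(1) = 2.3106 (to 4 decimal places).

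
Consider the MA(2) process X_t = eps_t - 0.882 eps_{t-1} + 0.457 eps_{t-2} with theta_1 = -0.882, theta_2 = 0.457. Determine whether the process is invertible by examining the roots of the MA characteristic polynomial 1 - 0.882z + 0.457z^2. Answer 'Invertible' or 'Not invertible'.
\text{Invertible}

The MA(q) characteristic polynomial is P(z) = 1 - 0.882z + 0.457z^2.
Invertibility requires all roots to lie outside the unit circle, i.e. |z| > 1 for every root.
Set 1 + (-0.882) z + (0.457) z^2 = 0, i.e. a z^2 + b z + c = 0 with a = 0.457, b = -0.882, c = 1.
Discriminant D = b^2 - 4ac = (-0.882)^2 - 4*(0.457)*1 = 0.777924 - (1.828) = -1.050076.
D < 0, so the roots are the complex-conjugate pair z = (-b +/- i sqrt(-D)) / (2a) = 0.965 +/- 1.1212i.
For a conjugate pair |z|^2 = z * conj(z) = (product of roots) = c/a = 1/(0.457) = 2.188184, so |z| = sqrt(2.188184) = 1.4793 for both roots.
Moduli of all roots: 1.4793, 1.4793.
All moduli strictly greater than 1? Yes.
Verdict: Invertible.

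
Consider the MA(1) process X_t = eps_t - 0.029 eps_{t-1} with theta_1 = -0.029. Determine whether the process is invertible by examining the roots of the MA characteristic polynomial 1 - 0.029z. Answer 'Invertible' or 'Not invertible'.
\text{Invertible}

The MA(q) characteristic polynomial is P(z) = 1 - 0.029z.
Invertibility requires all roots to lie outside the unit circle, i.e. |z| > 1 for every root.
This is linear in z: 1 + (-0.029) z = 0  =>  z = -1/(-0.029) = 34.482759,  |z| = 34.482759.
Moduli of all roots: 34.4828.
All moduli strictly greater than 1? Yes.
Verdict: Invertible.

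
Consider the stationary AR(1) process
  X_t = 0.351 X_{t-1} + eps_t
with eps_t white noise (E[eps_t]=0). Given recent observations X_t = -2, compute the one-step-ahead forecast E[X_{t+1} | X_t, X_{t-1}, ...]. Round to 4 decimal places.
E[X_{t+1} \mid \mathcal F_t] = -0.7020

For an AR(p) model X_t = c + sum_i phi_i X_{t-i} + eps_t, the
one-step-ahead conditional mean is
  E[X_{t+1} | X_t, ...] = c + sum_i phi_i X_{t+1-i}.
Substitute known values:
  E[X_{t+1} | ...] = (0.351) * (-2)
                   = -0.7020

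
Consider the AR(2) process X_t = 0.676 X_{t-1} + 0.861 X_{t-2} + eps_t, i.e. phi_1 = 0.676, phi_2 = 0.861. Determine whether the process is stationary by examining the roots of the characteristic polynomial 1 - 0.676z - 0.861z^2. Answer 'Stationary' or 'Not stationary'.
\text{Not stationary}

The AR(p) characteristic polynomial is P(z) = 1 - 0.676z - 0.861z^2.
Stationarity requires all roots to lie outside the unit circle, i.e. |z| > 1 for every root.
Set 1 + (-0.676) z + (-0.861) z^2 = 0, i.e. a z^2 + b z + c = 0 with a = -0.861, b = -0.676, c = 1.
Discriminant D = b^2 - 4ac = (-0.676)^2 - 4*(-0.861)*1 = 0.456976 - (-3.444) = 3.900976.
D >= 0, so the roots are real: z = (-b +/- sqrt(D)) / (2a) = (0.676 +/- 1.975089) / (-1.722).
  z_1 = (0.676 + 1.975089) / (-1.722) = -1.5395,   |z_1| = 1.5395.
  z_2 = (0.676 - 1.975089) / (-1.722) = 0.7544,   |z_2| = 0.7544.
Moduli of all roots: 1.5395, 0.7544.
All moduli strictly greater than 1? No.
Verdict: Not stationary.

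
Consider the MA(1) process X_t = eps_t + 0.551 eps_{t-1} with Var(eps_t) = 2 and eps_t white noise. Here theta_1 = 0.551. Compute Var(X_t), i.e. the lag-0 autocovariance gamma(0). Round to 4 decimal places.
\gamma(0) = 2.6072

For an MA(q) process X_t = eps_t + sum_i theta_i eps_{t-i} with
Var(eps_t) = sigma^2, the variance is
  gamma(0) = sigma^2 * (1 + sum_i theta_i^2).
  sum_i theta_i^2 = (0.551)^2 = 0.303601.
  gamma(0) = 2 * (1 + 0.303601) = 2 * 1.303601 = 2.607202, which rounds to 2.6072.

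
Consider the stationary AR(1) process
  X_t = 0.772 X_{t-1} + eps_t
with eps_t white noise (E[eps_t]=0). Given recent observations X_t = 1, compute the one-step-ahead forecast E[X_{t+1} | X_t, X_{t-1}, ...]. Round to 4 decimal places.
E[X_{t+1} \mid \mathcal F_t] = 0.7720

For an AR(p) model X_t = c + sum_i phi_i X_{t-i} + eps_t, the
one-step-ahead conditional mean is
  E[X_{t+1} | X_t, ...] = c + sum_i phi_i X_{t+1-i}.
Substitute known values:
  E[X_{t+1} | ...] = (0.772) * (1)
                   = 0.7720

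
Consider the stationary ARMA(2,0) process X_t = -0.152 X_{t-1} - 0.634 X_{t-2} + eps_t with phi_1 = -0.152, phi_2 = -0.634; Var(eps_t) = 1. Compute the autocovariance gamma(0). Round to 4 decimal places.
\gamma(0) = 1.6867

Multiply the model equation by X_{t-k} and take expectations. With theta_0 = psi_0 = 1 and psi_j the MA(infinity) weights, this gives
  gamma(k) - sum_i phi_i gamma(k-i) = c_k,
  c_k = sigma^2 * sum_{j=k..q} theta_j psi_{j-k}   (c_k = 0 for k > q),
using gamma(-m) = gamma(m).
Pure AR (q = 0): c_0 = sigma^2 = 1, c_k = 0 for k >= 1.
Equations for k = 0, 1, 2 (AR order 2, c_2 = 0):
  (E0) gamma(0) = phi_1 gamma(1) + phi_2 gamma(2) + c_0
  (E1) gamma(1) = phi_1 gamma(0) + phi_2 gamma(1) + c_1
  (E2) gamma(2) = phi_1 gamma(1) + phi_2 gamma(0)
From (E1): gamma(1) = A gamma(0) + B with
  A = phi_1 / (1 - phi_2) = -0.152 / 1.634 = -0.093023,   B = c_1 / (1 - phi_2) = 0 / 1.634 = 0.
Insert (E2) into (E0): gamma(0) (1 - phi_2^2) = phi_1 (1 + phi_2) gamma(1) + c_0.
  phi_1 (1 + phi_2) = (-0.152)(0.366) = -0.055632,   1 - phi_2^2 = 0.598044.
Replace gamma(1) by A gamma(0) + B and collect gamma(0):
  gamma(0) [0.598044 - (-0.055632)(-0.093023)] = c_0 = 1
  gamma(0) * 0.592869 = 1
  gamma(0) = 1 / 0.592869 = 1.686713.
Therefore gamma(0) = 1.6867 (to 4 decimal places).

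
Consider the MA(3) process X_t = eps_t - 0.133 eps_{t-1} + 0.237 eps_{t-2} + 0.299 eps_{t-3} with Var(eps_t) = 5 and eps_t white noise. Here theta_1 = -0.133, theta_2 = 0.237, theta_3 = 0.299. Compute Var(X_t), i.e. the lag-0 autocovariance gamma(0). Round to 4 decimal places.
\gamma(0) = 5.8163

For an MA(q) process X_t = eps_t + sum_i theta_i eps_{t-i} with
Var(eps_t) = sigma^2, the variance is
  gamma(0) = sigma^2 * (1 + sum_i theta_i^2).
  sum_i theta_i^2 = (-0.133)^2 + (0.237)^2 + (0.299)^2 = 0.017689 + 0.056169 + 0.089401 = 0.163259.
  gamma(0) = 5 * (1 + 0.163259) = 5 * 1.163259 = 5.816295, which rounds to 5.8163.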